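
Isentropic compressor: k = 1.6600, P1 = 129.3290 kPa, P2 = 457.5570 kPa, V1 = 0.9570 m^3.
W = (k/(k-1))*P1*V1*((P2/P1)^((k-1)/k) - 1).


(k-1)/k = 0.3976
(P2/P1)^exp = 1.6526
W = 2.5152 * 129.3290 * 0.9570 * (1.6526 - 1) = 203.1625 kJ

203.1625 kJ


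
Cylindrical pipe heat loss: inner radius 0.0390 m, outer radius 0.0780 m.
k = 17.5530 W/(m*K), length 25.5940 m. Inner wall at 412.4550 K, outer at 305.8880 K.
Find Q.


dT = 106.5670 K
ln(ro/ri) = 0.6931
Q = 2*pi*17.5530*25.5940*106.5670 / 0.6931 = 433976.9525 W

433976.9525 W


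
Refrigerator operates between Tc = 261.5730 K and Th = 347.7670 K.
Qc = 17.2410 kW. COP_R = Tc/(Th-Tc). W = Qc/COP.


COP = 261.5730 / 86.1940 = 3.0347
W = 17.2410 / 3.0347 = 5.6813 kW

COP = 3.0347, W = 5.6813 kW


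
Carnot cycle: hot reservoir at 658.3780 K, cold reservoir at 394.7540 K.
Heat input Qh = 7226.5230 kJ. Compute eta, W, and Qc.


eta = 1 - 394.7540/658.3780 = 0.4004
W = 0.4004 * 7226.5230 = 2893.6035 kJ
Qc = 7226.5230 - 2893.6035 = 4332.9195 kJ

eta = 40.0414%, W = 2893.6035 kJ, Qc = 4332.9195 kJ


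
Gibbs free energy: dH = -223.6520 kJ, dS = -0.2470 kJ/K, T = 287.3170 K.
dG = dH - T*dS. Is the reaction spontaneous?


T*dS = 287.3170 * -0.2470 = -70.9673 kJ
dG = -223.6520 + 70.9673 = -152.6847 kJ (spontaneous)

dG = -152.6847 kJ, spontaneous


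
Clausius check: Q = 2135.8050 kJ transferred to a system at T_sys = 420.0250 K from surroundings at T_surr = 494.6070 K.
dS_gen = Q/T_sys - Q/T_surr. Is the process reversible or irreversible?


dS_sys = 2135.8050/420.0250 = 5.0849 kJ/K
dS_surr = -2135.8050/494.6070 = -4.3182 kJ/K
dS_gen = 5.0849 - 4.3182 = 0.7668 kJ/K (irreversible)

dS_gen = 0.7668 kJ/K, irreversible


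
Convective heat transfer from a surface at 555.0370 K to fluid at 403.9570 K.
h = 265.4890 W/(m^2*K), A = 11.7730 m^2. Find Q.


dT = 151.0800 K
Q = 265.4890 * 11.7730 * 151.0800 = 472215.9497 W

472215.9497 W


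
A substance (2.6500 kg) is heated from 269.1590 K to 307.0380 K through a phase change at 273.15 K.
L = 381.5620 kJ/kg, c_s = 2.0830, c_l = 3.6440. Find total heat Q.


Q1 (sensible, solid) = 2.6500 * 2.0830 * 3.9910 = 22.0301 kJ
Q2 (latent) = 2.6500 * 381.5620 = 1011.1393 kJ
Q3 (sensible, liquid) = 2.6500 * 3.6440 * 33.8880 = 327.2429 kJ
Q_total = 1360.4123 kJ

1360.4123 kJ


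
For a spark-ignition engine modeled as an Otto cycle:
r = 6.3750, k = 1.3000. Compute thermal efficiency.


r^(k-1) = 1.7432
eta = 1 - 1/1.7432 = 0.4263 = 42.6338%

42.6338%


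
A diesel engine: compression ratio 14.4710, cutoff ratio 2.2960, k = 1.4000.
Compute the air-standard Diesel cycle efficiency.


r^(k-1) = 2.9121
rc^k = 3.2016
eta = 0.5833 = 58.3326%

58.3326%


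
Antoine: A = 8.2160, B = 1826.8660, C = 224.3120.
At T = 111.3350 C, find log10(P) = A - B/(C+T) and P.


C+T = 335.6470
B/(C+T) = 5.4428
log10(P) = 8.2160 - 5.4428 = 2.7732
P = 10^2.7732 = 593.1720 mmHg

593.1720 mmHg


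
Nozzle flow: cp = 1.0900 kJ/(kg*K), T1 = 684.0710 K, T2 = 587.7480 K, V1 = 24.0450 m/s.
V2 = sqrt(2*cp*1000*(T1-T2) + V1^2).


dT = 96.3230 K
2*cp*1000*dT = 209984.1400
V1^2 = 578.1620
V2 = sqrt(210562.3020) = 458.8707 m/s

458.8707 m/s


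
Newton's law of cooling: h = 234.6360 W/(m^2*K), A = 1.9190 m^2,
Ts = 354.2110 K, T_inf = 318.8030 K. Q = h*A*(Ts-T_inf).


dT = 35.4080 K
Q = 234.6360 * 1.9190 * 35.4080 = 15943.0357 W

15943.0357 W


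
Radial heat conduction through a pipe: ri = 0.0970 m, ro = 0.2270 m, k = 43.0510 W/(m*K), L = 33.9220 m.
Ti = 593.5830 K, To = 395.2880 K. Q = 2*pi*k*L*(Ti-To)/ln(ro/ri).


dT = 198.2950 K
ln(ro/ri) = 0.8502
Q = 2*pi*43.0510*33.9220*198.2950 / 0.8502 = 2140007.4426 W

2140007.4426 W


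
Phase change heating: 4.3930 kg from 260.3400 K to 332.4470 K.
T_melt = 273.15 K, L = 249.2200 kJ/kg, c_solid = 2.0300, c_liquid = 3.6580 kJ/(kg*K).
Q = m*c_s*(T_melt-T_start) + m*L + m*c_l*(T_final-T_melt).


Q1 (sensible, solid) = 4.3930 * 2.0300 * 12.8100 = 114.2369 kJ
Q2 (latent) = 4.3930 * 249.2200 = 1094.8235 kJ
Q3 (sensible, liquid) = 4.3930 * 3.6580 * 59.2970 = 952.8787 kJ
Q_total = 2161.9391 kJ

2161.9391 kJ


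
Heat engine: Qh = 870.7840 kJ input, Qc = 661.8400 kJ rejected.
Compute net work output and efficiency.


W = 870.7840 - 661.8400 = 208.9440 kJ
eta = 208.9440 / 870.7840 = 0.2399 = 23.9949%

W = 208.9440 kJ, eta = 23.9949%


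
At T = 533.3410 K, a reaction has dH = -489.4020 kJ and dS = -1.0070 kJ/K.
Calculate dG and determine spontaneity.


T*dS = 533.3410 * -1.0070 = -537.0744 kJ
dG = -489.4020 + 537.0744 = 47.6724 kJ (non-spontaneous)

dG = 47.6724 kJ, non-spontaneous


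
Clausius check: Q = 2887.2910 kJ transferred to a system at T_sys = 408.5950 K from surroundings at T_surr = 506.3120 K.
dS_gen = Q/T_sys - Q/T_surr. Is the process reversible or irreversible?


dS_sys = 2887.2910/408.5950 = 7.0664 kJ/K
dS_surr = -2887.2910/506.3120 = -5.7026 kJ/K
dS_gen = 7.0664 - 5.7026 = 1.3638 kJ/K (irreversible)

dS_gen = 1.3638 kJ/K, irreversible


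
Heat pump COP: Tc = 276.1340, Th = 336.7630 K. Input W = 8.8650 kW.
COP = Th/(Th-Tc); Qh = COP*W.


COP = 336.7630 / 60.6290 = 5.5545
Qh = 5.5545 * 8.8650 = 49.2405 kW

COP = 5.5545, Qh = 49.2405 kW


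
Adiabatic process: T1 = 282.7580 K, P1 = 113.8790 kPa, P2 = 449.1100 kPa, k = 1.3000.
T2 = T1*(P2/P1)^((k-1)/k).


(k-1)/k = 0.2308
(P2/P1)^exp = 1.3725
T2 = 282.7580 * 1.3725 = 388.0899 K

388.0899 K


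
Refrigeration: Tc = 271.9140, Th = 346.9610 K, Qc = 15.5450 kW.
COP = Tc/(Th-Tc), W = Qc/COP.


COP = 271.9140 / 75.0470 = 3.6232
W = 15.5450 / 3.6232 = 4.2903 kW

COP = 3.6232, W = 4.2903 kW


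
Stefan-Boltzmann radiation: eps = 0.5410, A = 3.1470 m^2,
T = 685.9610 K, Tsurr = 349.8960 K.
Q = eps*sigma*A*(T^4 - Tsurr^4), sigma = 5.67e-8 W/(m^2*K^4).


T^4 = 2.2141e+11
Tsurr^4 = 1.4988e+10
Q = 0.5410 * 5.67e-8 * 3.1470 * 2.0642e+11 = 19926.5752 W

19926.5752 W


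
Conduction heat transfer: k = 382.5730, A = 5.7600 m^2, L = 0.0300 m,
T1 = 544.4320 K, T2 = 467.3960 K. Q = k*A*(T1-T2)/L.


dT = 77.0360 K
Q = 382.5730 * 5.7600 * 77.0360 / 0.0300 = 5658603.5766 W

5658603.5766 W


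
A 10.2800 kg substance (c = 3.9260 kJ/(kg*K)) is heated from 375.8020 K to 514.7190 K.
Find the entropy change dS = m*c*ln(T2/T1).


T2/T1 = 1.3697
ln(T2/T1) = 0.3146
dS = 10.2800 * 3.9260 * 0.3146 = 12.6954 kJ/K

12.6954 kJ/K


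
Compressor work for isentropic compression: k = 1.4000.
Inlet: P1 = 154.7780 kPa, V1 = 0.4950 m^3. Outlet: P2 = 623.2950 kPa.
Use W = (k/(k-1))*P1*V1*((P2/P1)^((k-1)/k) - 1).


(k-1)/k = 0.2857
(P2/P1)^exp = 1.4889
W = 3.5000 * 154.7780 * 0.4950 * (1.4889 - 1) = 131.0881 kJ

131.0881 kJ


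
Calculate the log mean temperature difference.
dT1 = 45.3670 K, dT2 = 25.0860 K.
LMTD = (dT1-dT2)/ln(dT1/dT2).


dT1/dT2 = 1.8085
ln(dT1/dT2) = 0.5925
LMTD = 20.2810 / 0.5925 = 34.2310 K

34.2310 K


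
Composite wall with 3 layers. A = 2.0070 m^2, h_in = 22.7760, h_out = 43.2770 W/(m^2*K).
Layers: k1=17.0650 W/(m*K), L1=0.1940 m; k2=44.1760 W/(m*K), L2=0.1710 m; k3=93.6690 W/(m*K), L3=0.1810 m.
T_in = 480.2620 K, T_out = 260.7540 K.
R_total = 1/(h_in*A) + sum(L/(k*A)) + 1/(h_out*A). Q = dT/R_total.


R_conv_in = 1/(22.7760*2.0070) = 0.0219
R_1 = 0.1940/(17.0650*2.0070) = 0.0057
R_2 = 0.1710/(44.1760*2.0070) = 0.0019
R_3 = 0.1810/(93.6690*2.0070) = 0.0010
R_conv_out = 1/(43.2770*2.0070) = 0.0115
R_total = 0.0419 K/W
Q = 219.5080 / 0.0419 = 5233.1888 W

R_total = 0.0419 K/W, Q = 5233.1888 W


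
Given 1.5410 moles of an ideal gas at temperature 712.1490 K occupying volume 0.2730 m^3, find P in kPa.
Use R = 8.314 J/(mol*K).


P = nRT/V = 1.5410 * 8.314 * 712.1490 / 0.2730
= 9123.9633 / 0.2730 = 33421.1108 Pa = 33.4211 kPa

33.4211 kPa


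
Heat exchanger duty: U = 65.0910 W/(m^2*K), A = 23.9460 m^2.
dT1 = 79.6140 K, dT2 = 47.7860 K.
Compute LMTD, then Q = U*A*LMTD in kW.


LMTD = 62.3519 K
Q = 65.0910 * 23.9460 * 62.3519 = 97186.0424 W = 97.1860 kW

97.1860 kW


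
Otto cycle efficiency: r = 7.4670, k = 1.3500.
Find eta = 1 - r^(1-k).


r^(k-1) = 2.0212
eta = 1 - 1/2.0212 = 0.5052 = 50.5235%

50.5235%


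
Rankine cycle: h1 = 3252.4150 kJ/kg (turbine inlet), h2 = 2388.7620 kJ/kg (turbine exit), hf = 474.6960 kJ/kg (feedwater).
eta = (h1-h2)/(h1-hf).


W = 863.6530 kJ/kg
Q_in = 2777.7190 kJ/kg
eta = 0.3109 = 31.0922%

eta = 31.0922%


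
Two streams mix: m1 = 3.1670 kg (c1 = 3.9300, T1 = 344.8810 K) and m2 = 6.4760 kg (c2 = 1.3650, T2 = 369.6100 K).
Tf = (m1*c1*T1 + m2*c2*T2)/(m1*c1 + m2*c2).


num = 7559.7521
den = 21.2860
Tf = 355.1505 K

355.1505 K


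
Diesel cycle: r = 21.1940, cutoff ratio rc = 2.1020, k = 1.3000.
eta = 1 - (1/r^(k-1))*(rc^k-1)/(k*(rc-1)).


r^(k-1) = 2.4996
rc^k = 2.6268
eta = 0.5457 = 54.5705%

54.5705%


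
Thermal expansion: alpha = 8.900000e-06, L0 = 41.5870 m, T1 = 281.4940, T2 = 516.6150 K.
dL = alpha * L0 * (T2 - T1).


dT = 235.1210 K
dL = 8.900000e-06 * 41.5870 * 235.1210 = 0.087024 m
L_final = 41.674024 m

dL = 0.087024 m


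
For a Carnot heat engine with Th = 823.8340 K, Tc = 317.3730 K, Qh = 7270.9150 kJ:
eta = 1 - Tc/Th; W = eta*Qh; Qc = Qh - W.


eta = 1 - 317.3730/823.8340 = 0.6148
W = 0.6148 * 7270.9150 = 4469.8749 kJ
Qc = 7270.9150 - 4469.8749 = 2801.0401 kJ

eta = 61.4761%, W = 4469.8749 kJ, Qc = 2801.0401 kJ


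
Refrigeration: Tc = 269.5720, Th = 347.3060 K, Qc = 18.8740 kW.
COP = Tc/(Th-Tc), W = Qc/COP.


COP = 269.5720 / 77.7340 = 3.4679
W = 18.8740 / 3.4679 = 5.4425 kW

COP = 3.4679, W = 5.4425 kW


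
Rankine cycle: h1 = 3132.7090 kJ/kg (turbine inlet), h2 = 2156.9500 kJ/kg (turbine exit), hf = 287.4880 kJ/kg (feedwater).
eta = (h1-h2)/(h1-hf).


W = 975.7590 kJ/kg
Q_in = 2845.2210 kJ/kg
eta = 0.3429 = 34.2947%

eta = 34.2947%


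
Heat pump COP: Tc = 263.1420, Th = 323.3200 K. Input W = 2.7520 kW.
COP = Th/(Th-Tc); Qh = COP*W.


COP = 323.3200 / 60.1780 = 5.3727
Qh = 5.3727 * 2.7520 = 14.7857 kW

COP = 5.3727, Qh = 14.7857 kW


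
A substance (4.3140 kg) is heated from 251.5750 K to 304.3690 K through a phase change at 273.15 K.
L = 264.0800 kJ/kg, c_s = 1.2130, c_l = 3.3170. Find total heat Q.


Q1 (sensible, solid) = 4.3140 * 1.2130 * 21.5750 = 112.8994 kJ
Q2 (latent) = 4.3140 * 264.0800 = 1139.2411 kJ
Q3 (sensible, liquid) = 4.3140 * 3.3170 * 31.2190 = 446.7295 kJ
Q_total = 1698.8700 kJ

1698.8700 kJ


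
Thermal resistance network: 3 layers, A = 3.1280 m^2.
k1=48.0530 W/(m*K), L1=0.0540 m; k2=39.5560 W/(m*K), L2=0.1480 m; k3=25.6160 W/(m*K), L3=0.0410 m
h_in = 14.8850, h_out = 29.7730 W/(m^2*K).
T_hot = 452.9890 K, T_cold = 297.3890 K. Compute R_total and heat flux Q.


R_conv_in = 1/(14.8850*3.1280) = 0.0215
R_1 = 0.0540/(48.0530*3.1280) = 0.0004
R_2 = 0.1480/(39.5560*3.1280) = 0.0012
R_3 = 0.0410/(25.6160*3.1280) = 0.0005
R_conv_out = 1/(29.7730*3.1280) = 0.0107
R_total = 0.0343 K/W
Q = 155.6000 / 0.0343 = 4538.7843 W

R_total = 0.0343 K/W, Q = 4538.7843 W


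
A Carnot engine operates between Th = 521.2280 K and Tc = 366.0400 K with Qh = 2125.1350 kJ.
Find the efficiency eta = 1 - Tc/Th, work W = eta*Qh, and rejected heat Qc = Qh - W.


eta = 1 - 366.0400/521.2280 = 0.2977
W = 0.2977 * 2125.1350 = 632.7278 kJ
Qc = 2125.1350 - 632.7278 = 1492.4072 kJ

eta = 29.7735%, W = 632.7278 kJ, Qc = 1492.4072 kJ


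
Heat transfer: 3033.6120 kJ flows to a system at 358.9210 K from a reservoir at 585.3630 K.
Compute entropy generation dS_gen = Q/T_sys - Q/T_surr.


dS_sys = 3033.6120/358.9210 = 8.4520 kJ/K
dS_surr = -3033.6120/585.3630 = -5.1824 kJ/K
dS_gen = 8.4520 - 5.1824 = 3.2696 kJ/K (irreversible)

dS_gen = 3.2696 kJ/K, irreversible


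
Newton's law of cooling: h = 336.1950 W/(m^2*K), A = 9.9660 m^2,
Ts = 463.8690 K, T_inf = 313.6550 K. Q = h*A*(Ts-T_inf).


dT = 150.2140 K
Q = 336.1950 * 9.9660 * 150.2140 = 503294.9166 W

503294.9166 W


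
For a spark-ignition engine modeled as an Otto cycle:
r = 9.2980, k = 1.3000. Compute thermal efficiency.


r^(k-1) = 1.9522
eta = 1 - 1/1.9522 = 0.4877 = 48.7749%

48.7749%


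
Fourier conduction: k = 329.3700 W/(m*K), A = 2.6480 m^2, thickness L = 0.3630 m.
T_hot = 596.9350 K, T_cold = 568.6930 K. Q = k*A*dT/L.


dT = 28.2420 K
Q = 329.3700 * 2.6480 * 28.2420 / 0.3630 = 67856.4045 W

67856.4045 W


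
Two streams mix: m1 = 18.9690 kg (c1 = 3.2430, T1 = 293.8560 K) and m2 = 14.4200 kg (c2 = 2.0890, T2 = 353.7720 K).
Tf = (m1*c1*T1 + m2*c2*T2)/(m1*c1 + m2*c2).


num = 28733.7913
den = 91.6398
Tf = 313.5513 K

313.5513 K


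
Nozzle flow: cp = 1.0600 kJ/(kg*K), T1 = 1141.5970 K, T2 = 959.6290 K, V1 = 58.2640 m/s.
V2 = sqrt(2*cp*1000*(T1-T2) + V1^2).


dT = 181.9680 K
2*cp*1000*dT = 385772.1600
V1^2 = 3394.6937
V2 = sqrt(389166.8537) = 623.8324 m/s

623.8324 m/s


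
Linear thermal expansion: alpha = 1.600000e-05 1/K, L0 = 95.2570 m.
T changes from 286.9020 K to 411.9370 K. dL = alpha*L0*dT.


dT = 125.0350 K
dL = 1.600000e-05 * 95.2570 * 125.0350 = 0.190567 m
L_final = 95.447567 m

dL = 0.190567 m


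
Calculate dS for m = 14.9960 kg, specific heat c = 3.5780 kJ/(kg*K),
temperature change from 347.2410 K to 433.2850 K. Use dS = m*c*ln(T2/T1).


T2/T1 = 1.2478
ln(T2/T1) = 0.2214
dS = 14.9960 * 3.5780 * 0.2214 = 11.8781 kJ/K

11.8781 kJ/K


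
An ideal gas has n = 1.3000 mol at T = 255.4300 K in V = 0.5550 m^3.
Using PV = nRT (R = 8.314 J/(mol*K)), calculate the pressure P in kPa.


P = nRT/V = 1.3000 * 8.314 * 255.4300 / 0.5550
= 2760.7385 / 0.5550 = 4974.3037 Pa = 4.9743 kPa

4.9743 kPa


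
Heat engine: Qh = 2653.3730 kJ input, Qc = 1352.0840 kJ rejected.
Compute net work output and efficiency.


W = 2653.3730 - 1352.0840 = 1301.2890 kJ
eta = 1301.2890 / 2653.3730 = 0.4904 = 49.0428%

W = 1301.2890 kJ, eta = 49.0428%


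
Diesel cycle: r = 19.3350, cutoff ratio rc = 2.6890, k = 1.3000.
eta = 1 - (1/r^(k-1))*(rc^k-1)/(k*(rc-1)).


r^(k-1) = 2.4317
rc^k = 3.6180
eta = 0.5097 = 50.9665%

50.9665%


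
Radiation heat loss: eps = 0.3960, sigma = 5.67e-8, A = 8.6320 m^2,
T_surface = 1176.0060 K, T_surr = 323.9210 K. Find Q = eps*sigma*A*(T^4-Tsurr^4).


T^4 = 1.9127e+12
Tsurr^4 = 1.1009e+10
Q = 0.3960 * 5.67e-8 * 8.6320 * 1.9017e+12 = 368570.7106 W

368570.7106 W


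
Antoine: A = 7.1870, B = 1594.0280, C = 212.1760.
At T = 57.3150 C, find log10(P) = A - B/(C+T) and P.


C+T = 269.4910
B/(C+T) = 5.9150
log10(P) = 7.1870 - 5.9150 = 1.2720
P = 10^1.2720 = 18.7086 mmHg

18.7086 mmHg


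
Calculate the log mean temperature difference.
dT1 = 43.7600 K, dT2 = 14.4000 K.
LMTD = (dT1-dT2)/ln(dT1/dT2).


dT1/dT2 = 3.0389
ln(dT1/dT2) = 1.1115
LMTD = 29.3600 / 1.1115 = 26.4149 K

26.4149 K


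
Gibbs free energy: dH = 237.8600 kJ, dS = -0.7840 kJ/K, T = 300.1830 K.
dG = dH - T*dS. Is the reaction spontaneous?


T*dS = 300.1830 * -0.7840 = -235.3435 kJ
dG = 237.8600 + 235.3435 = 473.2035 kJ (non-spontaneous)

dG = 473.2035 kJ, non-spontaneous


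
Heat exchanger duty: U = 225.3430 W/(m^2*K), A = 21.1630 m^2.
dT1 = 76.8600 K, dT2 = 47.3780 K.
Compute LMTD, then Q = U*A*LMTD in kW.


LMTD = 60.9349 K
Q = 225.3430 * 21.1630 * 60.9349 = 290594.6452 W = 290.5946 kW

290.5946 kW


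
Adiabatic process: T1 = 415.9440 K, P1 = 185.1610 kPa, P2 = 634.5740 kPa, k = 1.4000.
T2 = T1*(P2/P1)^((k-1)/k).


(k-1)/k = 0.2857
(P2/P1)^exp = 1.4218
T2 = 415.9440 * 1.4218 = 591.3884 K

591.3884 K


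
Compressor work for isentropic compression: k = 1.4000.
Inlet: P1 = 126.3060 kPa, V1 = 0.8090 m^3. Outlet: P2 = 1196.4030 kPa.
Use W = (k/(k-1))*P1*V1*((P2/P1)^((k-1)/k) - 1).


(k-1)/k = 0.2857
(P2/P1)^exp = 1.9010
W = 3.5000 * 126.3060 * 0.8090 * (1.9010 - 1) = 322.2367 kJ

322.2367 kJ


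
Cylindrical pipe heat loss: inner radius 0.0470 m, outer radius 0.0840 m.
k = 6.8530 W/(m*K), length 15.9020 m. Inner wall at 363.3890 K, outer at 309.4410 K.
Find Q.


dT = 53.9480 K
ln(ro/ri) = 0.5807
Q = 2*pi*6.8530*15.9020*53.9480 / 0.5807 = 63614.9089 W

63614.9089 W


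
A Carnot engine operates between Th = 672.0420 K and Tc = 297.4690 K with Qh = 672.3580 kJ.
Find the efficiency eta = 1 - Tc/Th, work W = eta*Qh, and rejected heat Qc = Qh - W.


eta = 1 - 297.4690/672.0420 = 0.5574
W = 0.5574 * 672.3580 = 374.7491 kJ
Qc = 672.3580 - 374.7491 = 297.6089 kJ

eta = 55.7365%, W = 374.7491 kJ, Qc = 297.6089 kJ


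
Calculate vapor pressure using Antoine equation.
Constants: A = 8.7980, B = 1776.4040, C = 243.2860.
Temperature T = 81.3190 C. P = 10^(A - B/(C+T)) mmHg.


C+T = 324.6050
B/(C+T) = 5.4725
log10(P) = 8.7980 - 5.4725 = 3.3255
P = 10^3.3255 = 2115.8766 mmHg

2115.8766 mmHg


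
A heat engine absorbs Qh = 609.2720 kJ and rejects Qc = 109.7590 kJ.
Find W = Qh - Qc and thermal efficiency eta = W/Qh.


W = 609.2720 - 109.7590 = 499.5130 kJ
eta = 499.5130 / 609.2720 = 0.8199 = 81.9852%

W = 499.5130 kJ, eta = 81.9852%


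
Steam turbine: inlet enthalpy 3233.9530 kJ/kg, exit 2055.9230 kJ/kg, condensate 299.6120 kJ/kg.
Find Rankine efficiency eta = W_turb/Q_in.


W = 1178.0300 kJ/kg
Q_in = 2934.3410 kJ/kg
eta = 0.4015 = 40.1463%

eta = 40.1463%


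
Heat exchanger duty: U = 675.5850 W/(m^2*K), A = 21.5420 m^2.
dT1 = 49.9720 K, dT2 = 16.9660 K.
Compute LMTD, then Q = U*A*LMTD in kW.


LMTD = 30.5540 K
Q = 675.5850 * 21.5420 * 30.5540 = 444666.1132 W = 444.6661 kW

444.6661 kW


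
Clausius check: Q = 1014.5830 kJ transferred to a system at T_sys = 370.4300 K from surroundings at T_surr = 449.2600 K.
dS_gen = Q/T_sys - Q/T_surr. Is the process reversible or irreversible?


dS_sys = 1014.5830/370.4300 = 2.7389 kJ/K
dS_surr = -1014.5830/449.2600 = -2.2583 kJ/K
dS_gen = 2.7389 - 2.2583 = 0.4806 kJ/K (irreversible)

dS_gen = 0.4806 kJ/K, irreversible


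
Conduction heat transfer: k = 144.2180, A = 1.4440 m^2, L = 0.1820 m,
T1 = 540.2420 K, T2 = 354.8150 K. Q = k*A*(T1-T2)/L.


dT = 185.4270 K
Q = 144.2180 * 1.4440 * 185.4270 / 0.1820 = 212172.0858 W

212172.0858 W


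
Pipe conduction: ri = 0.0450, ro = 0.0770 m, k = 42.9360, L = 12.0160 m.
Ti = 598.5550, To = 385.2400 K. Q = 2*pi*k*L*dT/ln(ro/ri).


dT = 213.3150 K
ln(ro/ri) = 0.5371
Q = 2*pi*42.9360*12.0160*213.3150 / 0.5371 = 1287338.9225 W

1287338.9225 W


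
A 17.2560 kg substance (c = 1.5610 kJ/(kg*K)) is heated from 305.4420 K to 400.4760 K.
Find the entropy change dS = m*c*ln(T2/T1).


T2/T1 = 1.3111
ln(T2/T1) = 0.2709
dS = 17.2560 * 1.5610 * 0.2709 = 7.2970 kJ/K

7.2970 kJ/K


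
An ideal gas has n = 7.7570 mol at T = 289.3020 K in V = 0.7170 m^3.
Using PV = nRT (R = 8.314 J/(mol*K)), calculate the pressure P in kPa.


P = nRT/V = 7.7570 * 8.314 * 289.3020 / 0.7170
= 18657.5772 / 0.7170 = 26021.7255 Pa = 26.0217 kPa

26.0217 kPa


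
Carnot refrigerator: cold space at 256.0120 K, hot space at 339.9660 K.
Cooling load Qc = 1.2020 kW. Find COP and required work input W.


COP = 256.0120 / 83.9540 = 3.0494
W = 1.2020 / 3.0494 = 0.3942 kW

COP = 3.0494, W = 0.3942 kW


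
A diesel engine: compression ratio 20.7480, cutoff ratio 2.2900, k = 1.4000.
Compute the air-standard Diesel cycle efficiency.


r^(k-1) = 3.3635
rc^k = 3.1898
eta = 0.6395 = 63.9500%

63.9500%


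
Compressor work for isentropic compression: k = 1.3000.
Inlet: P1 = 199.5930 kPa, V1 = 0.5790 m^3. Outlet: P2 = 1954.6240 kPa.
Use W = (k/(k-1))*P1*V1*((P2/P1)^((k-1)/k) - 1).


(k-1)/k = 0.2308
(P2/P1)^exp = 1.6931
W = 4.3333 * 199.5930 * 0.5790 * (1.6931 - 1) = 347.0718 kJ

347.0718 kJ


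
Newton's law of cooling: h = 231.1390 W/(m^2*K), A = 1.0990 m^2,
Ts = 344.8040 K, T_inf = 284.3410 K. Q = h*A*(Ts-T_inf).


dT = 60.4630 K
Q = 231.1390 * 1.0990 * 60.4630 = 15358.9177 W

15358.9177 W


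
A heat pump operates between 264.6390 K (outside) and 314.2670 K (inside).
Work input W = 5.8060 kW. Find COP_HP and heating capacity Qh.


COP = 314.2670 / 49.6280 = 6.3325
Qh = 6.3325 * 5.8060 = 36.7662 kW

COP = 6.3325, Qh = 36.7662 kW


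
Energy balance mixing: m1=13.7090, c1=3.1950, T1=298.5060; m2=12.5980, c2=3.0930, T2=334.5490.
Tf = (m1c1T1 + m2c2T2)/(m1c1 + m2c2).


num = 26110.5461
den = 82.7659
Tf = 315.4748 K

315.4748 K


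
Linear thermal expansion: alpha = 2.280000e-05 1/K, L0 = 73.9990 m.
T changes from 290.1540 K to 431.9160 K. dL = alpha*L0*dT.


dT = 141.7620 K
dL = 2.280000e-05 * 73.9990 * 141.7620 = 0.239178 m
L_final = 74.238178 m

dL = 0.239178 m


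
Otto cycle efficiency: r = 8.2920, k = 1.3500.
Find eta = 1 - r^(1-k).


r^(k-1) = 2.0967
eta = 1 - 1/2.0967 = 0.5231 = 52.3054%

52.3054%


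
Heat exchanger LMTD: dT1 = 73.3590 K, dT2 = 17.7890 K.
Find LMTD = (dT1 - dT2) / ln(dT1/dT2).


dT1/dT2 = 4.1238
ln(dT1/dT2) = 1.4168
LMTD = 55.5700 / 1.4168 = 39.2226 K

39.2226 K


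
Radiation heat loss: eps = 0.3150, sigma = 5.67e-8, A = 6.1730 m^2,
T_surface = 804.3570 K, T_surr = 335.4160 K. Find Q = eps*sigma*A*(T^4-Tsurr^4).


T^4 = 4.1860e+11
Tsurr^4 = 1.2657e+10
Q = 0.3150 * 5.67e-8 * 6.1730 * 4.0594e+11 = 44755.9573 W

44755.9573 W


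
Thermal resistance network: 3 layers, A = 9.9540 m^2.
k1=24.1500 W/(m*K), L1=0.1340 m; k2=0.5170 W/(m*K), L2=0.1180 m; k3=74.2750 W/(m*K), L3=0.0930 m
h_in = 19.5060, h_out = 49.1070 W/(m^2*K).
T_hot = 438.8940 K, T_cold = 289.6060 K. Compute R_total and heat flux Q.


R_conv_in = 1/(19.5060*9.9540) = 0.0052
R_1 = 0.1340/(24.1500*9.9540) = 0.0006
R_2 = 0.1180/(0.5170*9.9540) = 0.0229
R_3 = 0.0930/(74.2750*9.9540) = 0.0001
R_conv_out = 1/(49.1070*9.9540) = 0.0020
R_total = 0.0308 K/W
Q = 149.2880 / 0.0308 = 4845.6320 W

R_total = 0.0308 K/W, Q = 4845.6320 W


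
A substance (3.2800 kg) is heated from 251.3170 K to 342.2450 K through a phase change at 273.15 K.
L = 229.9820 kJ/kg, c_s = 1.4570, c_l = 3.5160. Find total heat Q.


Q1 (sensible, solid) = 3.2800 * 1.4570 * 21.8330 = 104.3390 kJ
Q2 (latent) = 3.2800 * 229.9820 = 754.3410 kJ
Q3 (sensible, liquid) = 3.2800 * 3.5160 * 69.0950 = 796.8367 kJ
Q_total = 1655.5167 kJ

1655.5167 kJ


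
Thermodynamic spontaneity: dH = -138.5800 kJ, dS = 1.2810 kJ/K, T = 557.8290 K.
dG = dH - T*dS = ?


T*dS = 557.8290 * 1.2810 = 714.5789 kJ
dG = -138.5800 - 714.5789 = -853.1589 kJ (spontaneous)

dG = -853.1589 kJ, spontaneous


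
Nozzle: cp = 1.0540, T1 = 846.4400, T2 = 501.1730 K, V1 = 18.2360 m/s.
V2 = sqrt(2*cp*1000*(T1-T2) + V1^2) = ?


dT = 345.2670 K
2*cp*1000*dT = 727822.8360
V1^2 = 332.5517
V2 = sqrt(728155.3877) = 853.3202 m/s

853.3202 m/s


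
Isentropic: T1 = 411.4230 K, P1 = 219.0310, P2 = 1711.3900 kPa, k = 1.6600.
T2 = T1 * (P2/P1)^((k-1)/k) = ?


(k-1)/k = 0.3976
(P2/P1)^exp = 2.2646
T2 = 411.4230 * 2.2646 = 931.6966 K

931.6966 K


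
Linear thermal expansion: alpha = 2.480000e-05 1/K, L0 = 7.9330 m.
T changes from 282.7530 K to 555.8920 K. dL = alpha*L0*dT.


dT = 273.1390 K
dL = 2.480000e-05 * 7.9330 * 273.1390 = 0.053737 m
L_final = 7.986737 m

dL = 0.053737 m


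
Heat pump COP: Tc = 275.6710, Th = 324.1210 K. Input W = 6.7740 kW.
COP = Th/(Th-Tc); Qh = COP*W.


COP = 324.1210 / 48.4500 = 6.6898
Qh = 6.6898 * 6.7740 = 45.3167 kW

COP = 6.6898, Qh = 45.3167 kW


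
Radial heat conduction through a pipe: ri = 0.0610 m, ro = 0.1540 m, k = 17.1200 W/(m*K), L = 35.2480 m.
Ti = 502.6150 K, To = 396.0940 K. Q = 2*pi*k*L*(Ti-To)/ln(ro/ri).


dT = 106.5210 K
ln(ro/ri) = 0.9261
Q = 2*pi*17.1200*35.2480*106.5210 / 0.9261 = 436119.4242 W

436119.4242 W


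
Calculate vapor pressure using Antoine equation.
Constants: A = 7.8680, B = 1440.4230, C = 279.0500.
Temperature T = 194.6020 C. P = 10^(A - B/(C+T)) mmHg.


C+T = 473.6520
B/(C+T) = 3.0411
log10(P) = 7.8680 - 3.0411 = 4.8269
P = 10^4.8269 = 67127.4586 mmHg

67127.4586 mmHg


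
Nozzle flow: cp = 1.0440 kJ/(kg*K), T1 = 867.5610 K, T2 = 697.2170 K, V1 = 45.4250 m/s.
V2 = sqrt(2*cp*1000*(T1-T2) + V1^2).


dT = 170.3440 K
2*cp*1000*dT = 355678.2720
V1^2 = 2063.4306
V2 = sqrt(357741.7026) = 598.1151 m/s

598.1151 m/s


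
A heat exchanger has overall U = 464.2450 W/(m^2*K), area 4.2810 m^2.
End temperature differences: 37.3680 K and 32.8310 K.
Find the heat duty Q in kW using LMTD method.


LMTD = 35.0506 K
Q = 464.2450 * 4.2810 * 35.0506 = 69660.6620 W = 69.6607 kW

69.6607 kW


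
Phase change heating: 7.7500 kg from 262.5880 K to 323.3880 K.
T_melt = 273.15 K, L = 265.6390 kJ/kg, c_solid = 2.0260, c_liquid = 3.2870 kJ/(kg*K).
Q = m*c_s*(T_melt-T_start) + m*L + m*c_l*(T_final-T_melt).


Q1 (sensible, solid) = 7.7500 * 2.0260 * 10.5620 = 165.8392 kJ
Q2 (latent) = 7.7500 * 265.6390 = 2058.7023 kJ
Q3 (sensible, liquid) = 7.7500 * 3.2870 * 50.2380 = 1279.7754 kJ
Q_total = 3504.3169 kJ

3504.3169 kJ


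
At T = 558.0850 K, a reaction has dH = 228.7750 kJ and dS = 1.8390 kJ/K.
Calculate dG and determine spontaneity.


T*dS = 558.0850 * 1.8390 = 1026.3183 kJ
dG = 228.7750 - 1026.3183 = -797.5433 kJ (spontaneous)

dG = -797.5433 kJ, spontaneous


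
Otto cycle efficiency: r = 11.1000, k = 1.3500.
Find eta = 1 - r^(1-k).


r^(k-1) = 2.3220
eta = 1 - 1/2.3220 = 0.5693 = 56.9338%

56.9338%


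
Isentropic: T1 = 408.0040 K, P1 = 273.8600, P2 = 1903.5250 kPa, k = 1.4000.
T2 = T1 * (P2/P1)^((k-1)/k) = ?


(k-1)/k = 0.2857
(P2/P1)^exp = 1.7401
T2 = 408.0040 * 1.7401 = 709.9772 K

709.9772 K


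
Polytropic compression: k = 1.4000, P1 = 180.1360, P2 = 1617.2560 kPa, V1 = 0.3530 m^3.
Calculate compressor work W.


(k-1)/k = 0.2857
(P2/P1)^exp = 1.8721
W = 3.5000 * 180.1360 * 0.3530 * (1.8721 - 1) = 194.1001 kJ

194.1001 kJ


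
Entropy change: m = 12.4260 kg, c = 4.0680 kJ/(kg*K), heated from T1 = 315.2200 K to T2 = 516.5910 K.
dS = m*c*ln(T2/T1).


T2/T1 = 1.6388
ln(T2/T1) = 0.4940
dS = 12.4260 * 4.0680 * 0.4940 = 24.9702 kJ/K

24.9702 kJ/K


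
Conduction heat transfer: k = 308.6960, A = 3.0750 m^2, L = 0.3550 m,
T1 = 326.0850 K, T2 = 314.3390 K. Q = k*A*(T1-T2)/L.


dT = 11.7460 K
Q = 308.6960 * 3.0750 * 11.7460 / 0.3550 = 31407.8180 W

31407.8180 W


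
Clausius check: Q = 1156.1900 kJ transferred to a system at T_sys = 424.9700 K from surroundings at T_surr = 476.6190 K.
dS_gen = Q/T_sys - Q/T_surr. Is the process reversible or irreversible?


dS_sys = 1156.1900/424.9700 = 2.7206 kJ/K
dS_surr = -1156.1900/476.6190 = -2.4258 kJ/K
dS_gen = 2.7206 - 2.4258 = 0.2948 kJ/K (irreversible)

dS_gen = 0.2948 kJ/K, irreversible


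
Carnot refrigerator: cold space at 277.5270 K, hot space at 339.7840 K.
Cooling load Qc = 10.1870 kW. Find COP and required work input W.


COP = 277.5270 / 62.2570 = 4.4578
W = 10.1870 / 4.4578 = 2.2852 kW

COP = 4.4578, W = 2.2852 kW


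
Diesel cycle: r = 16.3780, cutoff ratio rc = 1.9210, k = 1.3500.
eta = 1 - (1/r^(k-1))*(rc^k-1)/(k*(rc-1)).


r^(k-1) = 2.6607
rc^k = 2.4141
eta = 0.5725 = 57.2529%

57.2529%


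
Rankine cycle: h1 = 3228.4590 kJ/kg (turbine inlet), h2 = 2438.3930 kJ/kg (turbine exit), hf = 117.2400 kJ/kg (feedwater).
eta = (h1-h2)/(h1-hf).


W = 790.0660 kJ/kg
Q_in = 3111.2190 kJ/kg
eta = 0.2539 = 25.3941%

eta = 25.3941%


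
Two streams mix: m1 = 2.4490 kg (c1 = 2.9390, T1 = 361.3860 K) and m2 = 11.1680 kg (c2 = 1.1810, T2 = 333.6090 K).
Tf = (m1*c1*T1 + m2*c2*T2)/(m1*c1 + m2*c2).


num = 7001.2211
den = 20.3870
Tf = 343.4156 K

343.4156 K


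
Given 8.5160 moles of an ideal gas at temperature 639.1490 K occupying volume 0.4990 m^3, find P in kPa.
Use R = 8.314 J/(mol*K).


P = nRT/V = 8.5160 * 8.314 * 639.1490 / 0.4990
= 45253.0428 / 0.4990 = 90687.4606 Pa = 90.6875 kPa

90.6875 kPa


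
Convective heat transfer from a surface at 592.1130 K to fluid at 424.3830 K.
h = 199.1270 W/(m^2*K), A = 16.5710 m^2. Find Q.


dT = 167.7300 K
Q = 199.1270 * 16.5710 * 167.7300 = 553464.3028 W

553464.3028 W


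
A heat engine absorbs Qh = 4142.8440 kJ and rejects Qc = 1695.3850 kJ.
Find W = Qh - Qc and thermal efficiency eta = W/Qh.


W = 4142.8440 - 1695.3850 = 2447.4590 kJ
eta = 2447.4590 / 4142.8440 = 0.5908 = 59.0768%

W = 2447.4590 kJ, eta = 59.0768%


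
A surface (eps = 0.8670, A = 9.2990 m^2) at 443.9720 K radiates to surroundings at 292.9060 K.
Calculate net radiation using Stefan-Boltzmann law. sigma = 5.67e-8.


T^4 = 3.8853e+10
Tsurr^4 = 7.3606e+09
Q = 0.8670 * 5.67e-8 * 9.2990 * 3.1492e+10 = 14395.9869 W

14395.9869 W


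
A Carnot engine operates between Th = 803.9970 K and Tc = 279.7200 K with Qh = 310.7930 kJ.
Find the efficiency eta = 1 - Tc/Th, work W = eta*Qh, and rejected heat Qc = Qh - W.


eta = 1 - 279.7200/803.9970 = 0.6521
W = 0.6521 * 310.7930 = 202.6645 kJ
Qc = 310.7930 - 202.6645 = 108.1285 kJ

eta = 65.2088%, W = 202.6645 kJ, Qc = 108.1285 kJ


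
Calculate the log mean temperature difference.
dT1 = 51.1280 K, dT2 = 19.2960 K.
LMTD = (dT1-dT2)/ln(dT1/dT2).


dT1/dT2 = 2.6497
ln(dT1/dT2) = 0.9744
LMTD = 31.8320 / 0.9744 = 32.6672 K

32.6672 K


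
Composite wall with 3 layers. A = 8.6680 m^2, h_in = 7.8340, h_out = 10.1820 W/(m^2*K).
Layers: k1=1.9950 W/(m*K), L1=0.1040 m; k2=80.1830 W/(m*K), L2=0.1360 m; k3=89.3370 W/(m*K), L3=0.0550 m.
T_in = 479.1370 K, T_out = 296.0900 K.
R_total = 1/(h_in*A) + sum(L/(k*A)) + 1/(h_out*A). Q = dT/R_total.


R_conv_in = 1/(7.8340*8.6680) = 0.0147
R_1 = 0.1040/(1.9950*8.6680) = 0.0060
R_2 = 0.1360/(80.1830*8.6680) = 0.0002
R_3 = 0.0550/(89.3370*8.6680) = 7.1025e-05
R_conv_out = 1/(10.1820*8.6680) = 0.0113
R_total = 0.0323 K/W
Q = 183.0470 / 0.0323 = 5660.4799 W

R_total = 0.0323 K/W, Q = 5660.4799 W


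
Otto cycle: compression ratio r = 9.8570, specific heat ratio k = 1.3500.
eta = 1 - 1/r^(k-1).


r^(k-1) = 2.2275
eta = 1 - 1/2.2275 = 0.5511 = 55.1059%

55.1059%


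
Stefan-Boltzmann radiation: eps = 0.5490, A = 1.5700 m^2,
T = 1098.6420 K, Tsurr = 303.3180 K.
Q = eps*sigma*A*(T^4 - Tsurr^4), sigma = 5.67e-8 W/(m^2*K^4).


T^4 = 1.4569e+12
Tsurr^4 = 8.4643e+09
Q = 0.5490 * 5.67e-8 * 1.5700 * 1.4484e+12 = 70786.3118 W

70786.3118 W


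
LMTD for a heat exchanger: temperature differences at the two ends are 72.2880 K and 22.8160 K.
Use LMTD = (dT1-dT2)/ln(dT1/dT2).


dT1/dT2 = 3.1683
ln(dT1/dT2) = 1.1532
LMTD = 49.4720 / 1.1532 = 42.8999 K

42.8999 K


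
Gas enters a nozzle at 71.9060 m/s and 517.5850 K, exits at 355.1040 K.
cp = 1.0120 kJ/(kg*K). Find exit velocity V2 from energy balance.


dT = 162.4810 K
2*cp*1000*dT = 328861.5440
V1^2 = 5170.4728
V2 = sqrt(334032.0168) = 577.9550 m/s

577.9550 m/s


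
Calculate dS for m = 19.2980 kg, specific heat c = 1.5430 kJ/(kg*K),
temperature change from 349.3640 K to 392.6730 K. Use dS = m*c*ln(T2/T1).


T2/T1 = 1.1240
ln(T2/T1) = 0.1169
dS = 19.2980 * 1.5430 * 0.1169 = 3.4798 kJ/K

3.4798 kJ/K


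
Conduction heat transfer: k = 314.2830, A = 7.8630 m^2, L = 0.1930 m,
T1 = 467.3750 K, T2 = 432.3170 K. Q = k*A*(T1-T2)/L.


dT = 35.0580 K
Q = 314.2830 * 7.8630 * 35.0580 / 0.1930 = 448889.0313 W

448889.0313 W


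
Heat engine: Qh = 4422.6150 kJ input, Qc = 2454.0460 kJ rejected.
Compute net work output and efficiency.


W = 4422.6150 - 2454.0460 = 1968.5690 kJ
eta = 1968.5690 / 4422.6150 = 0.4451 = 44.5114%

W = 1968.5690 kJ, eta = 44.5114%


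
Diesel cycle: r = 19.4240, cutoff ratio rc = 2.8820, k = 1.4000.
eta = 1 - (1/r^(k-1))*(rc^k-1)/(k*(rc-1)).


r^(k-1) = 3.2759
rc^k = 4.4012
eta = 0.6060 = 60.5952%

60.5952%


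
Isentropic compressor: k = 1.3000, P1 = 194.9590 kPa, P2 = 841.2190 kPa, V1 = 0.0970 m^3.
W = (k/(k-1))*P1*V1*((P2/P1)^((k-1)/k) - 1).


(k-1)/k = 0.2308
(P2/P1)^exp = 1.4013
W = 4.3333 * 194.9590 * 0.0970 * (1.4013 - 1) = 32.8855 kJ

32.8855 kJ


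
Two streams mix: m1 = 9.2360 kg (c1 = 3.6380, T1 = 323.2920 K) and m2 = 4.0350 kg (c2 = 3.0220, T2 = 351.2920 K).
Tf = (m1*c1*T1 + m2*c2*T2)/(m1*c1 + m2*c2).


num = 15146.3687
den = 45.7943
Tf = 330.7476 K

330.7476 K


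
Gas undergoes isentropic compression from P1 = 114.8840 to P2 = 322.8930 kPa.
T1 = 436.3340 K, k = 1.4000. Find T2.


(k-1)/k = 0.2857
(P2/P1)^exp = 1.3435
T2 = 436.3340 * 1.3435 = 586.2021 K

586.2021 K


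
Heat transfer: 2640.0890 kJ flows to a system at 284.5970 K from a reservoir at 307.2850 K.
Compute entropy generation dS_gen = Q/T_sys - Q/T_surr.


dS_sys = 2640.0890/284.5970 = 9.2766 kJ/K
dS_surr = -2640.0890/307.2850 = -8.5917 kJ/K
dS_gen = 9.2766 - 8.5917 = 0.6849 kJ/K (irreversible)

dS_gen = 0.6849 kJ/K, irreversible


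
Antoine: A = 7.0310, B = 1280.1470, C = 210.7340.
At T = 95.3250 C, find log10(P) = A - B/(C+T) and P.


C+T = 306.0590
B/(C+T) = 4.1827
log10(P) = 7.0310 - 4.1827 = 2.8483
P = 10^2.8483 = 705.2117 mmHg

705.2117 mmHg


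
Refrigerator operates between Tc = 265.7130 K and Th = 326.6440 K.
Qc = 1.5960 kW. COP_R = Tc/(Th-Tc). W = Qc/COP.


COP = 265.7130 / 60.9310 = 4.3609
W = 1.5960 / 4.3609 = 0.3660 kW

COP = 4.3609, W = 0.3660 kW


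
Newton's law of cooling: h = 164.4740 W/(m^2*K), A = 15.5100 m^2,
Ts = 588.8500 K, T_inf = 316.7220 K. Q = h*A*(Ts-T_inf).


dT = 272.1280 K
Q = 164.4740 * 15.5100 * 272.1280 = 694196.2802 W

694196.2802 W


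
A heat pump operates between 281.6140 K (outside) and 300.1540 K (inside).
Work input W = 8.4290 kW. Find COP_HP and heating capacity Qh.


COP = 300.1540 / 18.5400 = 16.1895
Qh = 16.1895 * 8.4290 = 136.4616 kW

COP = 16.1895, Qh = 136.4616 kW


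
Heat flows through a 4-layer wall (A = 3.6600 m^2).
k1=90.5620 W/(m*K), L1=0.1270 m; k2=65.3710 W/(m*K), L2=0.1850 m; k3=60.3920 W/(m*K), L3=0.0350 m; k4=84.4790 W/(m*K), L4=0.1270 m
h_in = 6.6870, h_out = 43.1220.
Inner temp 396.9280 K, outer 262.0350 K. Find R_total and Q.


R_conv_in = 1/(6.6870*3.6600) = 0.0409
R_1 = 0.1270/(90.5620*3.6600) = 0.0004
R_2 = 0.1850/(65.3710*3.6600) = 0.0008
R_3 = 0.0350/(60.3920*3.6600) = 0.0002
R_4 = 0.1270/(84.4790*3.6600) = 0.0004
R_conv_out = 1/(43.1220*3.6600) = 0.0063
R_total = 0.0489 K/W
Q = 134.8930 / 0.0489 = 2757.3903 W

R_total = 0.0489 K/W, Q = 2757.3903 W


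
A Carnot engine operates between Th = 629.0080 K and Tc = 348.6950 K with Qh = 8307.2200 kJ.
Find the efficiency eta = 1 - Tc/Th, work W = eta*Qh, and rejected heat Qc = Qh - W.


eta = 1 - 348.6950/629.0080 = 0.4456
W = 0.4456 * 8307.2200 = 3702.0543 kJ
Qc = 8307.2200 - 3702.0543 = 4605.1657 kJ

eta = 44.5643%, W = 3702.0543 kJ, Qc = 4605.1657 kJ


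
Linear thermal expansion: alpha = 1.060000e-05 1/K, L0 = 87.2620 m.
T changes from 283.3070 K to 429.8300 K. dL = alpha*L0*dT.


dT = 146.5230 K
dL = 1.060000e-05 * 87.2620 * 146.5230 = 0.135530 m
L_final = 87.397530 m

dL = 0.135530 m


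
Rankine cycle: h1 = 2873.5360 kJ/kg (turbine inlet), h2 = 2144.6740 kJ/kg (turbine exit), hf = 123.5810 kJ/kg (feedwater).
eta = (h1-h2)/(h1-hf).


W = 728.8620 kJ/kg
Q_in = 2749.9550 kJ/kg
eta = 0.2650 = 26.5045%

eta = 26.5045%


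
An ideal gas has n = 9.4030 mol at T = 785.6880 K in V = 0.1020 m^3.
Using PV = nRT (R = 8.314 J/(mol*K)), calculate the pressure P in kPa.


P = nRT/V = 9.4030 * 8.314 * 785.6880 / 0.1020
= 61422.3709 / 0.1020 = 602180.1072 Pa = 602.1801 kPa

602.1801 kPa


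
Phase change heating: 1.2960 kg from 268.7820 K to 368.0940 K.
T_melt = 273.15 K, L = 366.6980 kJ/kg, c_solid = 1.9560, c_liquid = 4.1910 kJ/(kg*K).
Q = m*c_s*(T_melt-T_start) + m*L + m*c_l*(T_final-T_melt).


Q1 (sensible, solid) = 1.2960 * 1.9560 * 4.3680 = 11.0728 kJ
Q2 (latent) = 1.2960 * 366.6980 = 475.2406 kJ
Q3 (sensible, liquid) = 1.2960 * 4.1910 * 94.9440 = 515.6918 kJ
Q_total = 1002.0051 kJ

1002.0051 kJ


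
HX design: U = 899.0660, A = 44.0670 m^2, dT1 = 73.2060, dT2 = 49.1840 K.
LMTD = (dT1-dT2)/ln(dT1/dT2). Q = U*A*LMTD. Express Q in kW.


LMTD = 60.4009 K
Q = 899.0660 * 44.0670 * 60.4009 = 2393033.5332 W = 2393.0335 kW

2393.0335 kW


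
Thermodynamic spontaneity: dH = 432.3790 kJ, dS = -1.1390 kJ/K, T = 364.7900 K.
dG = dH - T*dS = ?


T*dS = 364.7900 * -1.1390 = -415.4958 kJ
dG = 432.3790 + 415.4958 = 847.8748 kJ (non-spontaneous)

dG = 847.8748 kJ, non-spontaneous


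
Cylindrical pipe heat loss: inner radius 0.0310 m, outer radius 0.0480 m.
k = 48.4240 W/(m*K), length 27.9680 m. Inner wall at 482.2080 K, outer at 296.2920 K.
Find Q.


dT = 185.9160 K
ln(ro/ri) = 0.4372
Q = 2*pi*48.4240*27.9680*185.9160 / 0.4372 = 3618468.8592 W

3618468.8592 W


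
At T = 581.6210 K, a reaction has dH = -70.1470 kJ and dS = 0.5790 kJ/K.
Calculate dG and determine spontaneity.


T*dS = 581.6210 * 0.5790 = 336.7586 kJ
dG = -70.1470 - 336.7586 = -406.9056 kJ (spontaneous)

dG = -406.9056 kJ, spontaneous


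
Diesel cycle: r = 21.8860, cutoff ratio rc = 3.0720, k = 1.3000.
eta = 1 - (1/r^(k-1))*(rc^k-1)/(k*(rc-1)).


r^(k-1) = 2.5238
rc^k = 4.3018
eta = 0.5143 = 51.4304%

51.4304%


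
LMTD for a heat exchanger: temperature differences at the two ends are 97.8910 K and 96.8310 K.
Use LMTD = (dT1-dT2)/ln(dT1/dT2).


dT1/dT2 = 1.0109
ln(dT1/dT2) = 0.0109
LMTD = 1.0600 / 0.0109 = 97.3600 K

97.3600 K


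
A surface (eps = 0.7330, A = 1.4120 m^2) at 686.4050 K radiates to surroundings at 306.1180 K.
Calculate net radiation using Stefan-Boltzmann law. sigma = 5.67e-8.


T^4 = 2.2198e+11
Tsurr^4 = 8.7812e+09
Q = 0.7330 * 5.67e-8 * 1.4120 * 2.1320e+11 = 12511.6519 W

12511.6519 W


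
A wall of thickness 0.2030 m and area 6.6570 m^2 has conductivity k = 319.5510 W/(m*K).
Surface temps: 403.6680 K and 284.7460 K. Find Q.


dT = 118.9220 K
Q = 319.5510 * 6.6570 * 118.9220 / 0.2030 = 1246191.8436 W

1246191.8436 W


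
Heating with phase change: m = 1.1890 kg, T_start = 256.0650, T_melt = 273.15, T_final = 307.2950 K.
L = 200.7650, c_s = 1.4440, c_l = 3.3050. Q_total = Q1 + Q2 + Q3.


Q1 (sensible, solid) = 1.1890 * 1.4440 * 17.0850 = 29.3335 kJ
Q2 (latent) = 1.1890 * 200.7650 = 238.7096 kJ
Q3 (sensible, liquid) = 1.1890 * 3.3050 * 34.1450 = 134.1777 kJ
Q_total = 402.2208 kJ

402.2208 kJ


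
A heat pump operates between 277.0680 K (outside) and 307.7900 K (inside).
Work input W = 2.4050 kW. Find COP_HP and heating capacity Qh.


COP = 307.7900 / 30.7220 = 10.0186
Qh = 10.0186 * 2.4050 = 24.0946 kW

COP = 10.0186, Qh = 24.0946 kW


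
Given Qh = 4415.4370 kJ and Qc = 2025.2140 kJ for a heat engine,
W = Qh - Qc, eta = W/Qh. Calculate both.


W = 4415.4370 - 2025.2140 = 2390.2230 kJ
eta = 2390.2230 / 4415.4370 = 0.5413 = 54.1333%

W = 2390.2230 kJ, eta = 54.1333%


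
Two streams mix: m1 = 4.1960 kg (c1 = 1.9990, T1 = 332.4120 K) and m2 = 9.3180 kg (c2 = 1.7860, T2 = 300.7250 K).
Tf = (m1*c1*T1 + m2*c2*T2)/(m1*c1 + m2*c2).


num = 7792.8565
den = 25.0298
Tf = 311.3437 K

311.3437 K


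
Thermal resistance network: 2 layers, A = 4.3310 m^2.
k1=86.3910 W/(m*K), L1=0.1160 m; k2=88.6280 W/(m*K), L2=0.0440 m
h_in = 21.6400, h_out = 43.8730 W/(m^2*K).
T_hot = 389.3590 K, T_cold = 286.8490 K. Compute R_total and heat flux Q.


R_conv_in = 1/(21.6400*4.3310) = 0.0107
R_1 = 0.1160/(86.3910*4.3310) = 0.0003
R_2 = 0.0440/(88.6280*4.3310) = 0.0001
R_conv_out = 1/(43.8730*4.3310) = 0.0053
R_total = 0.0164 K/W
Q = 102.5100 / 0.0164 = 6266.9704 W

R_total = 0.0164 K/W, Q = 6266.9704 W


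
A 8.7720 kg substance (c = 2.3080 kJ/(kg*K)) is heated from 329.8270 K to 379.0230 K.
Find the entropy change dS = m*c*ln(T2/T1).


T2/T1 = 1.1492
ln(T2/T1) = 0.1390
dS = 8.7720 * 2.3080 * 0.1390 = 2.8147 kJ/K

2.8147 kJ/K


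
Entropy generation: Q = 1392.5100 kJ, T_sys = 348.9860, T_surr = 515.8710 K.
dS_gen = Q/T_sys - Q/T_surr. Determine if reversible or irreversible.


dS_sys = 1392.5100/348.9860 = 3.9902 kJ/K
dS_surr = -1392.5100/515.8710 = -2.6993 kJ/K
dS_gen = 3.9902 - 2.6993 = 1.2908 kJ/K (irreversible)

dS_gen = 1.2908 kJ/K, irreversible


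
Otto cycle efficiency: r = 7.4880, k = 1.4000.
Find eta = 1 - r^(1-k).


r^(k-1) = 2.2374
eta = 1 - 1/2.2374 = 0.5531 = 55.3055%

55.3055%


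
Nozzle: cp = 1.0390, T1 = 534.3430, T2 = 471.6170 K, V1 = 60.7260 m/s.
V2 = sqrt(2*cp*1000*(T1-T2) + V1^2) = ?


dT = 62.7260 K
2*cp*1000*dT = 130344.6280
V1^2 = 3687.6471
V2 = sqrt(134032.2751) = 366.1042 m/s

366.1042 m/s


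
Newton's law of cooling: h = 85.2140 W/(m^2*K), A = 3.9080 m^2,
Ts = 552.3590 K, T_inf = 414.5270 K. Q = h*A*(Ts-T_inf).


dT = 137.8320 K
Q = 85.2140 * 3.9080 * 137.8320 = 45900.3043 W

45900.3043 W
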